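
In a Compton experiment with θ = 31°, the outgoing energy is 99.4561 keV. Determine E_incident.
102.3000 keV

Convert final energy to wavelength (hc ≈ 1239.842 keV·pm):
λ' = hc/E' = 1239.842 / 99.4561 = 12.4662 pm

Calculate the Compton shift:
Δλ = λ_C(1 - cos(31°))
Δλ = 2.4263 × (1 - cos(31°))
Δλ = 0.3466 pm

Initial wavelength:
λ = λ' - Δλ = 12.4662 - 0.3466 = 12.1197 pm

Initial energy:
E = hc/λ = 1239.842 / 12.1197 = 102.3000 keV

(Intermediate values are shown rounded; full precision is carried through to the final answer.)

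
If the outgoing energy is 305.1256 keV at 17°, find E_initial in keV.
313.2999 keV

Convert final energy to wavelength (hc ≈ 1239.842 keV·pm):
λ' = hc/E' = 1239.842 / 305.1256 = 4.0634 pm

Calculate the Compton shift:
Δλ = λ_C(1 - cos(17°))
Δλ = 2.4263 × (1 - cos(17°))
Δλ = 0.1060 pm

Initial wavelength:
λ = λ' - Δλ = 4.0634 - 0.1060 = 3.9574 pm

Initial energy:
E = hc/λ = 1239.842 / 3.9574 = 313.2999 keV

(Intermediate values are shown rounded; full precision is carried through to the final answer.)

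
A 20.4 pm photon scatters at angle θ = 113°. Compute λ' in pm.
23.7743 pm

Using the Compton scattering formula:
λ' = λ + Δλ = λ + λ_C(1 - cos θ)

Given:
- Initial wavelength λ = 20.4 pm
- Scattering angle θ = 113°
- Compton wavelength λ_C ≈ 2.4263 pm

Calculate the shift:
Δλ = 2.4263 × (1 - cos(113°))
Δλ = 2.4263 × 1.3907
Δλ = 3.3743 pm

Final wavelength:
λ' = 20.4 + 3.3743 = 23.7743 pm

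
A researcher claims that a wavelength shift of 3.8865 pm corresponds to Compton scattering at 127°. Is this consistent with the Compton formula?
Yes, consistent

Calculate the expected shift for θ = 127°:

Δλ_expected = λ_C(1 - cos(127°))
Δλ_expected = 2.4263 × (1 - cos(127°))
Δλ_expected = 2.4263 × 1.6018
Δλ_expected = 3.8865 pm

Given shift: 3.8865 pm
Expected shift: 3.8865 pm
Difference: 0.0000 pm

The values match. This is consistent with Compton scattering at the stated angle.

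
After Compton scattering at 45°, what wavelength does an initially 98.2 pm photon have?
98.9106 pm

Using the Compton formula: λ' = λ + λ_C(1 − cos θ)

For θ = 45°, cos θ = √2/2 (exact) ≈ 0.7071, so:
1 − cos 45° = 1 − (√2/2) ≈ 0.2929

Δλ = λ_C × 0.2929 = 2.4263 × 0.2929 = 0.7106 pm

λ' = 98.2 + 0.7106 = 98.9106 pm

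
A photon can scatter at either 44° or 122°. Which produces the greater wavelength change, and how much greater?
122° produces the larger shift by a factor of 5.451

Calculate both shifts using Δλ = λ_C(1 - cos θ):

For θ₁ = 44°:
Δλ₁ = 2.4263 × (1 - cos(44°))
Δλ₁ = 2.4263 × 0.2807
Δλ₁ = 0.6810 pm

For θ₂ = 122°:
Δλ₂ = 2.4263 × (1 - cos(122°))
Δλ₂ = 2.4263 × 1.5299
Δλ₂ = 3.7121 pm

The 122° angle produces the larger shift.
Ratio: 3.7121/0.6810 = 5.451

(Intermediate values are shown rounded; full precision is carried through to the final answer.)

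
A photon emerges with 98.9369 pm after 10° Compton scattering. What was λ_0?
98.9000 pm

From λ' = λ + Δλ, we have λ = λ' - Δλ

First calculate the Compton shift:
Δλ = λ_C(1 - cos θ)
Δλ = 2.4263 × (1 - cos(10°))
Δλ = 2.4263 × 0.0152
Δλ = 0.0369 pm

Initial wavelength:
λ = λ' - Δλ
λ = 98.9369 - 0.0369
λ = 98.9000 pm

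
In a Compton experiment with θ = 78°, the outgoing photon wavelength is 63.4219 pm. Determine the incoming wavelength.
61.5000 pm

From λ' = λ + Δλ, we have λ = λ' - Δλ

First calculate the Compton shift:
Δλ = λ_C(1 - cos θ)
Δλ = 2.4263 × (1 - cos(78°))
Δλ = 2.4263 × 0.7921
Δλ = 1.9219 pm

Initial wavelength:
λ = λ' - Δλ
λ = 63.4219 - 1.9219
λ = 61.5000 pm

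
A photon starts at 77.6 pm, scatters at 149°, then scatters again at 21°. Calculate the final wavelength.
82.2672 pm

Apply Compton shift twice:

First scattering at θ₁ = 149°:
Δλ₁ = λ_C(1 - cos(149°))
Δλ₁ = 2.4263 × 1.8572
Δλ₁ = 4.5061 pm

After first scattering:
λ₁ = 77.6 + 4.5061 = 82.1061 pm

Second scattering at θ₂ = 21°:
Δλ₂ = λ_C(1 - cos(21°))
Δλ₂ = 2.4263 × 0.0664
Δλ₂ = 0.1612 pm

Final wavelength:
λ₂ = 82.1061 + 0.1612 = 82.2672 pm

Total shift: Δλ_total = 4.5061 + 0.1612 = 4.6672 pm

(Intermediate values are shown rounded; full precision is carried through to the final answer.)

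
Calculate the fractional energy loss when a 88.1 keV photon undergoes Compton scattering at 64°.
0.0883 (or 8.83%)

Calculate initial and final photon energies:

Initial: E₀ = 88.1 keV → λ₀ = 14.0731 pm
Compton shift: Δλ = 1.3627 pm
Final wavelength: λ' = 15.4358 pm
Final energy: E' = 80.3225 keV

Fractional energy loss:
(E₀ - E')/E₀ = (88.1000 - 80.3225)/88.1000
= 7.7775/88.1000
= 0.0883
= 8.83%

(Intermediate values are shown rounded; full precision is carried through to the final answer.)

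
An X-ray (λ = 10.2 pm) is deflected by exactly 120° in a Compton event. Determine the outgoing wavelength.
13.8395 pm

Using the Compton formula: λ' = λ + λ_C(1 − cos θ)

For θ = 120°, cos θ = -1/2 (exact) = -0.5000, so:
1 − cos 120° = 1 − (-1/2) = 1.5000

Δλ = λ_C × 1.5000 = 2.4263 × 1.5000 = 3.6395 pm

λ' = 10.2 + 3.6395 = 13.8395 pm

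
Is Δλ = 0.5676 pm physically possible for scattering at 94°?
No, inconsistent

Calculate the expected shift for θ = 94°:

Δλ_expected = λ_C(1 - cos(94°))
Δλ_expected = 2.4263 × (1 - cos(94°))
Δλ_expected = 2.4263 × 1.0698
Δλ_expected = 2.5956 pm

Given shift: 0.5676 pm
Expected shift: 2.5956 pm
Difference: 2.0279 pm

The values do not match. The given shift corresponds to θ ≈ 40.0°, not 94°.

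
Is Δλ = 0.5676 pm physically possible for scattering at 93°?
No, inconsistent

Calculate the expected shift for θ = 93°:

Δλ_expected = λ_C(1 - cos(93°))
Δλ_expected = 2.4263 × (1 - cos(93°))
Δλ_expected = 2.4263 × 1.0523
Δλ_expected = 2.5533 pm

Given shift: 0.5676 pm
Expected shift: 2.5533 pm
Difference: 1.9856 pm

The values do not match. The given shift corresponds to θ ≈ 40.0°, not 93°.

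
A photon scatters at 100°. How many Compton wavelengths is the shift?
1.1736 λ_C

The Compton shift formula is:
Δλ = λ_C(1 - cos θ)

Dividing both sides by λ_C:
Δλ/λ_C = 1 - cos θ

For θ = 100°:
Δλ/λ_C = 1 - cos(100°)
Δλ/λ_C = 1 - -0.1736
Δλ/λ_C = 1.1736

This means the shift is 1.1736 × λ_C = 2.8476 pm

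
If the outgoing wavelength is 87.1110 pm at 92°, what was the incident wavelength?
84.6000 pm

From λ' = λ + Δλ, we have λ = λ' - Δλ

First calculate the Compton shift:
Δλ = λ_C(1 - cos θ)
Δλ = 2.4263 × (1 - cos(92°))
Δλ = 2.4263 × 1.0349
Δλ = 2.5110 pm

Initial wavelength:
λ = λ' - Δλ
λ = 87.1110 - 2.5110
λ = 84.6000 pm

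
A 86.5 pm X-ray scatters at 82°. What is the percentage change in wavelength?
2.4146%

Calculate the Compton shift:
Δλ = λ_C(1 - cos(82°))
Δλ = 2.4263 × (1 - cos(82°))
Δλ = 2.4263 × 0.8608
Δλ = 2.0886 pm

Percentage change:
(Δλ/λ₀) × 100 = (2.0886/86.5) × 100
= 2.4146%

(Intermediate values are shown rounded; full precision is carried through to the final answer.)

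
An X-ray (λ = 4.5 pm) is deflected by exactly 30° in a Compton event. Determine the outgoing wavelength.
4.8251 pm

Using the Compton formula: λ' = λ + λ_C(1 − cos θ)

For θ = 30°, cos θ = √3/2 (exact) ≈ 0.8660, so:
1 − cos 30° = 1 − (√3/2) ≈ 0.1340

Δλ = λ_C × 0.1340 = 2.4263 × 0.1340 = 0.3251 pm

λ' = 4.5 + 0.3251 = 4.8251 pm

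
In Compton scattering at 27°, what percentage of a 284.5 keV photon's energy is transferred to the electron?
0.0572 (or 5.72%)

Calculate initial and final photon energies:

Initial: E₀ = 284.5 keV → λ₀ = 4.3580 pm
Compton shift: Δλ = 0.2645 pm
Final wavelength: λ' = 4.6224 pm
Final energy: E' = 268.2236 keV

Fractional energy loss:
(E₀ - E')/E₀ = (284.5000 - 268.2236)/284.5000
= 16.2764/284.5000
= 0.0572
= 5.72%

(Intermediate values are shown rounded; full precision is carried through to the final answer.)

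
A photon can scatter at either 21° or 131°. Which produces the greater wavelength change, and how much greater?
131° produces the larger shift by a factor of 24.933

Calculate both shifts using Δλ = λ_C(1 - cos θ):

For θ₁ = 21°:
Δλ₁ = 2.4263 × (1 - cos(21°))
Δλ₁ = 2.4263 × 0.0664
Δλ₁ = 0.1612 pm

For θ₂ = 131°:
Δλ₂ = 2.4263 × (1 - cos(131°))
Δλ₂ = 2.4263 × 1.6561
Δλ₂ = 4.0181 pm

The 131° angle produces the larger shift.
Ratio: 4.0181/0.1612 = 24.933

(Intermediate values are shown rounded; full precision is carried through to the final answer.)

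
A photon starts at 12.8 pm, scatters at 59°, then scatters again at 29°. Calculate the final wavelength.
14.2809 pm

Apply Compton shift twice:

First scattering at θ₁ = 59°:
Δλ₁ = λ_C(1 - cos(59°))
Δλ₁ = 2.4263 × 0.4850
Δλ₁ = 1.1767 pm

After first scattering:
λ₁ = 12.8 + 1.1767 = 13.9767 pm

Second scattering at θ₂ = 29°:
Δλ₂ = λ_C(1 - cos(29°))
Δλ₂ = 2.4263 × 0.1254
Δλ₂ = 0.3042 pm

Final wavelength:
λ₂ = 13.9767 + 0.3042 = 14.2809 pm

Total shift: Δλ_total = 1.1767 + 0.3042 = 1.4809 pm

(Intermediate values are shown rounded; full precision is carried through to the final answer.)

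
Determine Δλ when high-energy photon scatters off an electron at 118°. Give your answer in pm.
3.5654 pm

Using the Compton scattering formula:
Δλ = λ_C(1 - cos θ)

where λ_C = h/(m_e·c) ≈ 2.4263 pm is the Compton wavelength of an electron.

For θ = 118°:
cos(118°) = -0.4695
1 - cos(118°) = 1.4695

Δλ = 2.4263 × 1.4695
Δλ = 3.5654 pm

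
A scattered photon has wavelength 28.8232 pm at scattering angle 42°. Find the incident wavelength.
28.2000 pm

From λ' = λ + Δλ, we have λ = λ' - Δλ

First calculate the Compton shift:
Δλ = λ_C(1 - cos θ)
Δλ = 2.4263 × (1 - cos(42°))
Δλ = 2.4263 × 0.2569
Δλ = 0.6232 pm

Initial wavelength:
λ = λ' - Δλ
λ = 28.8232 - 0.6232
λ = 28.2000 pm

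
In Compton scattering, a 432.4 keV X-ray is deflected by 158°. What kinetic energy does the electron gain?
268.0366 keV

By energy conservation: K_e = E_initial - E_final

First find the scattered photon energy:
Initial wavelength: λ = hc/E = 2.8673 pm
Compton shift: Δλ = λ_C(1 - cos(158°)) = 4.6759 pm
Final wavelength: λ' = 2.8673 + 4.6759 = 7.5433 pm
Final photon energy: E' = hc/λ' = 164.3634 keV

Electron kinetic energy:
K_e = E - E' = 432.4000 - 164.3634 = 268.0366 keV

(Intermediate values are shown rounded; full precision is carried through to the final answer.)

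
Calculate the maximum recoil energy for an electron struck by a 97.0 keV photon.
26.6922 keV

Maximum energy transfer occurs at θ = 180° (backscattering).

Initial photon: E₀ = 97.0 keV → λ₀ = 12.7819 pm

Maximum Compton shift (at 180°):
Δλ_max = 2λ_C = 2 × 2.4263 = 4.8526 pm

Final wavelength:
λ' = 12.7819 + 4.8526 = 17.6345 pm

Minimum photon energy (maximum energy to electron):
E'_min = hc/λ' = 70.3078 keV

Maximum electron kinetic energy:
K_max = E₀ - E'_min = 97.0000 - 70.3078 = 26.6922 keV

(Intermediate values are shown rounded; full precision is carried through to the final answer.)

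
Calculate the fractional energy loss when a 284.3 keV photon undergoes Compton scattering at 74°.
0.2872 (or 28.72%)

Calculate initial and final photon energies:

Initial: E₀ = 284.3 keV → λ₀ = 4.3610 pm
Compton shift: Δλ = 1.7575 pm
Final wavelength: λ' = 6.1186 pm
Final energy: E' = 202.6362 keV

Fractional energy loss:
(E₀ - E')/E₀ = (284.3000 - 202.6362)/284.3000
= 81.6638/284.3000
= 0.2872
= 28.72%

(Intermediate values are shown rounded; full precision is carried through to the final answer.)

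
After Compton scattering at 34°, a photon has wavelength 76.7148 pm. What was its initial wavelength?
76.3000 pm

From λ' = λ + Δλ, we have λ = λ' - Δλ

First calculate the Compton shift:
Δλ = λ_C(1 - cos θ)
Δλ = 2.4263 × (1 - cos(34°))
Δλ = 2.4263 × 0.1710
Δλ = 0.4148 pm

Initial wavelength:
λ = λ' - Δλ
λ = 76.7148 - 0.4148
λ = 76.3000 pm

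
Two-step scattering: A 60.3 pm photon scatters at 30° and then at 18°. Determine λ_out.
60.7438 pm

Apply Compton shift twice:

First scattering at θ₁ = 30°:
Δλ₁ = λ_C(1 - cos(30°))
Δλ₁ = 2.4263 × 0.1340
Δλ₁ = 0.3251 pm

After first scattering:
λ₁ = 60.3 + 0.3251 = 60.6251 pm

Second scattering at θ₂ = 18°:
Δλ₂ = λ_C(1 - cos(18°))
Δλ₂ = 2.4263 × 0.0489
Δλ₂ = 0.1188 pm

Final wavelength:
λ₂ = 60.6251 + 0.1188 = 60.7438 pm

Total shift: Δλ_total = 0.3251 + 0.1188 = 0.4438 pm

(Intermediate values are shown rounded; full precision is carried through to the final answer.)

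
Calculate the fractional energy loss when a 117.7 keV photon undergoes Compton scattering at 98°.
0.2079 (or 20.79%)

Calculate initial and final photon energies:

Initial: E₀ = 117.7 keV → λ₀ = 10.5339 pm
Compton shift: Δλ = 2.7640 pm
Final wavelength: λ' = 13.2979 pm
Final energy: E' = 93.2359 keV

Fractional energy loss:
(E₀ - E')/E₀ = (117.7000 - 93.2359)/117.7000
= 24.4641/117.7000
= 0.2079
= 20.79%

(Intermediate values are shown rounded; full precision is carried through to the final answer.)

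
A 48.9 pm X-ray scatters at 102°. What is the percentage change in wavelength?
5.9934%

Calculate the Compton shift:
Δλ = λ_C(1 - cos(102°))
Δλ = 2.4263 × (1 - cos(102°))
Δλ = 2.4263 × 1.2079
Δλ = 2.9308 pm

Percentage change:
(Δλ/λ₀) × 100 = (2.9308/48.9) × 100
= 5.9934%

(Intermediate values are shown rounded; full precision is carried through to the final answer.)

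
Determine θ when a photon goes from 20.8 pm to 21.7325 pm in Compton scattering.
52.00°

First find the wavelength shift:
Δλ = λ' - λ = 21.7325 - 20.8 = 0.9325 pm

Using Δλ = λ_C(1 - cos θ), with λ_C = h/(m_e·c) ≈ 2.42631024 pm:
cos θ = 1 - Δλ/λ_C
cos θ = 1 - 0.9325/2.42631024
cos θ = 0.615672

θ = arccos(0.615672)
θ = 52.00°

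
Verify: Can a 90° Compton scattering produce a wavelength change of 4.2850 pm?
No, inconsistent

Calculate the expected shift for θ = 90°:

Δλ_expected = λ_C(1 - cos(90°))
Δλ_expected = 2.4263 × (1 - cos(90°))
Δλ_expected = 2.4263 × 1.0000
Δλ_expected = 2.4263 pm

Given shift: 4.2850 pm
Expected shift: 2.4263 pm
Difference: 1.8587 pm

The values do not match. The given shift corresponds to θ ≈ 140.0°, not 90°.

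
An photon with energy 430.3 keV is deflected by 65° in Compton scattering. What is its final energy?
289.5305 keV

First convert energy to wavelength:
λ = hc/E, with hc ≈ 1239.842 keV·pm (i.e. 1239.842 eV·nm)

For E = 430.3 keV = 430300 eV:
λ = 1239.842 keV·pm / 430.3 keV
λ = 2.8813 pm

Calculate the Compton shift:
Δλ = λ_C(1 - cos(65°)) = 2.4263 × 0.5774
Δλ = 1.4009 pm

Final wavelength:
λ' = 2.8813 + 1.4009 = 4.2823 pm

Final energy:
E' = hc/λ' = 1239.842 / 4.2823 = 289.5305 keV

(Intermediate values are shown rounded; full precision is carried through to the final answer.)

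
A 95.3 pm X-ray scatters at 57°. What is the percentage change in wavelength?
1.1593%

Calculate the Compton shift:
Δλ = λ_C(1 - cos(57°))
Δλ = 2.4263 × (1 - cos(57°))
Δλ = 2.4263 × 0.4554
Δλ = 1.1048 pm

Percentage change:
(Δλ/λ₀) × 100 = (1.1048/95.3) × 100
= 1.1593%

(Intermediate values are shown rounded; full precision is carried through to the final answer.)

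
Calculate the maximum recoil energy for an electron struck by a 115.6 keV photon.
36.0102 keV

Maximum energy transfer occurs at θ = 180° (backscattering).

Initial photon: E₀ = 115.6 keV → λ₀ = 10.7253 pm

Maximum Compton shift (at 180°):
Δλ_max = 2λ_C = 2 × 2.4263 = 4.8526 pm

Final wavelength:
λ' = 10.7253 + 4.8526 = 15.5779 pm

Minimum photon energy (maximum energy to electron):
E'_min = hc/λ' = 79.5898 keV

Maximum electron kinetic energy:
K_max = E₀ - E'_min = 115.6000 - 79.5898 = 36.0102 keV

(Intermediate values are shown rounded; full precision is carried through to the final answer.)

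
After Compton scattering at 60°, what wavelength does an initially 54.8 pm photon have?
56.0132 pm

Using the Compton formula: λ' = λ + λ_C(1 − cos θ)

For θ = 60°, cos θ = 1/2 (exact) = 0.5000, so:
1 − cos 60° = 1 − (1/2) = 0.5000

Δλ = λ_C × 0.5000 = 2.4263 × 0.5000 = 1.2132 pm

λ' = 54.8 + 1.2132 = 56.0132 pm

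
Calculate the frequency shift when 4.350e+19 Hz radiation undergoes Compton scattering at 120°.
1.503e+19 Hz (decrease)

Convert frequency to wavelength (c = 299792458 m/s):
λ₀ = c/f₀ = 299792458/4.350e+19 = 6.8917806e-12 m = 6.8918 pm

Calculate Compton shift:
Δλ = λ_C(1 - cos(120°)) = 3.6395 pm

Final wavelength:
λ' = λ₀ + Δλ = 6.8918 + 3.6395 = 10.5312 pm

Final frequency:
f' = c/λ' = 299792458/1.0531246e-11 = 2.8466950e+19 Hz

Frequency shift (decrease):
Δf = f₀ - f' = 4.350e+19 - 2.8466950e+19 = 1.503e+19 Hz

(Intermediate values are shown rounded; full precision is carried through to the final answer.)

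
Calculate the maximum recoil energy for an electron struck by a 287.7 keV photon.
152.3773 keV

Maximum energy transfer occurs at θ = 180° (backscattering).

Initial photon: E₀ = 287.7 keV → λ₀ = 4.3095 pm

Maximum Compton shift (at 180°):
Δλ_max = 2λ_C = 2 × 2.4263 = 4.8526 pm

Final wavelength:
λ' = 4.3095 + 4.8526 = 9.1621 pm

Minimum photon energy (maximum energy to electron):
E'_min = hc/λ' = 135.3227 keV

Maximum electron kinetic energy:
K_max = E₀ - E'_min = 287.7000 - 135.3227 = 152.3773 keV

(Intermediate values are shown rounded; full precision is carried through to the final answer.)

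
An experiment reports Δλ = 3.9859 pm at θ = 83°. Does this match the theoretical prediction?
No, inconsistent

Calculate the expected shift for θ = 83°:

Δλ_expected = λ_C(1 - cos(83°))
Δλ_expected = 2.4263 × (1 - cos(83°))
Δλ_expected = 2.4263 × 0.8781
Δλ_expected = 2.1306 pm

Given shift: 3.9859 pm
Expected shift: 2.1306 pm
Difference: 1.8553 pm

The values do not match. The given shift corresponds to θ ≈ 130.0°, not 83°.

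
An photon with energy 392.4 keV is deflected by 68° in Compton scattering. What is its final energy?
265.0914 keV

First convert energy to wavelength:
λ = hc/E, with hc ≈ 1239.842 keV·pm (i.e. 1239.842 eV·nm)

For E = 392.4 keV = 392400 eV:
λ = 1239.842 keV·pm / 392.4 keV
λ = 3.1596 pm

Calculate the Compton shift:
Δλ = λ_C(1 - cos(68°)) = 2.4263 × 0.6254
Δλ = 1.5174 pm

Final wavelength:
λ' = 3.1596 + 1.5174 = 4.6770 pm

Final energy:
E' = hc/λ' = 1239.842 / 4.6770 = 265.0914 keV

(Intermediate values are shown rounded; full precision is carried through to the final answer.)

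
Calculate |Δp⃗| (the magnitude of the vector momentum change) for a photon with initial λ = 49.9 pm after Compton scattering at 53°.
1.1739e-23 kg·m/s

Photon momentum magnitude is p = h/λ.

Initial momentum:
p₀ = h/λ = 6.6261e-34/4.9900e-11 = 1.3279e-23 kg·m/s

After scattering:
λ' = λ + Δλ = 49.9 + 0.9661 = 50.8661 pm
p' = h/λ' = 6.6261e-34/5.0866e-11 = 1.3026e-23 kg·m/s

Momentum is a vector; the scattered photon's direction makes angle θ = 53° with the incident direction. The magnitude of the vector change Δp⃗ = p⃗₀ − p⃗' is found from the law of cosines:
|Δp⃗|² = p₀² + p'² − 2p₀p'cos θ
|Δp⃗|² = (1.3279e-23)² + (1.3026e-23)² − 2·1.3279e-23·1.3026e-23·cos(53°)
|Δp⃗| = 1.1739e-23 kg·m/s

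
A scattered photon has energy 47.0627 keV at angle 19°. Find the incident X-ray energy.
47.3000 keV

Convert final energy to wavelength (hc ≈ 1239.842 keV·pm):
λ' = hc/E' = 1239.842 / 47.0627 = 26.3445 pm

Calculate the Compton shift:
Δλ = λ_C(1 - cos(19°))
Δλ = 2.4263 × (1 - cos(19°))
Δλ = 0.1322 pm

Initial wavelength:
λ = λ' - Δλ = 26.3445 - 0.1322 = 26.2123 pm

Initial energy:
E = hc/λ = 1239.842 / 26.2123 = 47.3000 keV

(Intermediate values are shown rounded; full precision is carried through to the final answer.)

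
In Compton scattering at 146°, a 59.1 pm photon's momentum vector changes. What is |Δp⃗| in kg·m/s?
2.0696e-23 kg·m/s

Photon momentum magnitude is p = h/λ.

Initial momentum:
p₀ = h/λ = 6.6261e-34/5.9100e-11 = 1.1212e-23 kg·m/s

After scattering:
λ' = λ + Δλ = 59.1 + 4.4378 = 63.5378 pm
p' = h/λ' = 6.6261e-34/6.3538e-11 = 1.0429e-23 kg·m/s

Momentum is a vector; the scattered photon's direction makes angle θ = 146° with the incident direction. The magnitude of the vector change Δp⃗ = p⃗₀ − p⃗' is found from the law of cosines:
|Δp⃗|² = p₀² + p'² − 2p₀p'cos θ
|Δp⃗|² = (1.1212e-23)² + (1.0429e-23)² − 2·1.1212e-23·1.0429e-23·cos(146°)
|Δp⃗| = 2.0696e-23 kg·m/s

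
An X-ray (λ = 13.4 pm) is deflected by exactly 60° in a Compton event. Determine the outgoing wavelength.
14.6132 pm

Using the Compton formula: λ' = λ + λ_C(1 − cos θ)

For θ = 60°, cos θ = 1/2 (exact) = 0.5000, so:
1 − cos 60° = 1 − (1/2) = 0.5000

Δλ = λ_C × 0.5000 = 2.4263 × 0.5000 = 1.2132 pm

λ' = 13.4 + 1.2132 = 14.6132 pm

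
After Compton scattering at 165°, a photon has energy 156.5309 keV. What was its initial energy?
393.5003 keV

Convert final energy to wavelength (hc ≈ 1239.842 keV·pm):
λ' = hc/E' = 1239.842 / 156.5309 = 7.9207 pm

Calculate the Compton shift:
Δλ = λ_C(1 - cos(165°))
Δλ = 2.4263 × (1 - cos(165°))
Δλ = 4.7699 pm

Initial wavelength:
λ = λ' - Δλ = 7.9207 - 4.7699 = 3.1508 pm

Initial energy:
E = hc/λ = 1239.842 / 3.1508 = 393.5003 keV

(Intermediate values are shown rounded; full precision is carried through to the final answer.)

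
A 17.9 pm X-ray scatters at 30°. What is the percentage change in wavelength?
1.8160%

Calculate the Compton shift:
Δλ = λ_C(1 - cos(30°))
Δλ = 2.4263 × (1 - cos(30°))
Δλ = 2.4263 × 0.1340
Δλ = 0.3251 pm

Percentage change:
(Δλ/λ₀) × 100 = (0.3251/17.9) × 100
= 1.8160%

(Intermediate values are shown rounded; full precision is carried through to the final answer.)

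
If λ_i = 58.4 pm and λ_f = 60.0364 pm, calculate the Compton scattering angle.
71.00°

First find the wavelength shift:
Δλ = λ' - λ = 60.0364 - 58.4 = 1.6364 pm

Using Δλ = λ_C(1 - cos θ), with λ_C = h/(m_e·c) ≈ 2.42631024 pm:
cos θ = 1 - Δλ/λ_C
cos θ = 1 - 1.6364/2.42631024
cos θ = 0.325560

θ = arccos(0.325560)
θ = 71.00°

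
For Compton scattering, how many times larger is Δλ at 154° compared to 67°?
154° produces the larger shift by a factor of 3.117

Calculate both shifts using Δλ = λ_C(1 - cos θ):

For θ₁ = 67°:
Δλ₁ = 2.4263 × (1 - cos(67°))
Δλ₁ = 2.4263 × 0.6093
Δλ₁ = 1.4783 pm

For θ₂ = 154°:
Δλ₂ = 2.4263 × (1 - cos(154°))
Δλ₂ = 2.4263 × 1.8988
Δλ₂ = 4.6071 pm

The 154° angle produces the larger shift.
Ratio: 4.6071/1.4783 = 3.117

(Intermediate values are shown rounded; full precision is carried through to the final answer.)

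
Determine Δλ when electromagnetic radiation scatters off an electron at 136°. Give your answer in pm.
4.1717 pm

Using the Compton scattering formula:
Δλ = λ_C(1 - cos θ)

where λ_C = h/(m_e·c) ≈ 2.4263 pm is the Compton wavelength of an electron.

For θ = 136°:
cos(136°) = -0.7193
1 - cos(136°) = 1.7193

Δλ = 2.4263 × 1.7193
Δλ = 4.1717 pm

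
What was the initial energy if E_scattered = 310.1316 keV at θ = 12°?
314.3000 keV

Convert final energy to wavelength (hc ≈ 1239.842 keV·pm):
λ' = hc/E' = 1239.842 / 310.1316 = 3.9978 pm

Calculate the Compton shift:
Δλ = λ_C(1 - cos(12°))
Δλ = 2.4263 × (1 - cos(12°))
Δλ = 0.0530 pm

Initial wavelength:
λ = λ' - Δλ = 3.9978 - 0.0530 = 3.9448 pm

Initial energy:
E = hc/λ = 1239.842 / 3.9448 = 314.3000 keV

(Intermediate values are shown rounded; full precision is carried through to the final answer.)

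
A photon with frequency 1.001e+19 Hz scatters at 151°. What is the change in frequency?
1.320e+18 Hz (decrease)

Convert frequency to wavelength (c = 299792458 m/s):
λ₀ = c/f₀ = 299792458/1.001e+19 = 2.9949297e-11 m = 29.9493 pm

Calculate Compton shift:
Δλ = λ_C(1 - cos(151°)) = 4.5484 pm

Final wavelength:
λ' = λ₀ + Δλ = 29.9493 + 4.5484 = 34.4977 pm

Final frequency:
f' = c/λ' = 299792458/3.4497705e-11 = 8.6902144e+18 Hz

Frequency shift (decrease):
Δf = f₀ - f' = 1.001e+19 - 8.6902144e+18 = 1.320e+18 Hz

(Intermediate values are shown rounded; full precision is carried through to the final answer.)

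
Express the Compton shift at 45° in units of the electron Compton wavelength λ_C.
0.2929 λ_C

The Compton shift formula is:
Δλ = λ_C(1 - cos θ)

Dividing both sides by λ_C:
Δλ/λ_C = 1 - cos θ

For θ = 45°:
Δλ/λ_C = 1 - cos(45°)
Δλ/λ_C = 1 - 0.7071
Δλ/λ_C = 0.2929

This means the shift is 0.2929 × λ_C = 0.7106 pm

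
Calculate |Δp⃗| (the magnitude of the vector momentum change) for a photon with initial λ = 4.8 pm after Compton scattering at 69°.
1.4003e-22 kg·m/s

Photon momentum magnitude is p = h/λ.

Initial momentum:
p₀ = h/λ = 6.6261e-34/4.8000e-12 = 1.3804e-22 kg·m/s

After scattering:
λ' = λ + Δλ = 4.8 + 1.5568 = 6.3568 pm
p' = h/λ' = 6.6261e-34/6.3568e-12 = 1.0424e-22 kg·m/s

Momentum is a vector; the scattered photon's direction makes angle θ = 69° with the incident direction. The magnitude of the vector change Δp⃗ = p⃗₀ − p⃗' is found from the law of cosines:
|Δp⃗|² = p₀² + p'² − 2p₀p'cos θ
|Δp⃗|² = (1.3804e-22)² + (1.0424e-22)² − 2·1.3804e-22·1.0424e-22·cos(69°)
|Δp⃗| = 1.4003e-22 kg·m/s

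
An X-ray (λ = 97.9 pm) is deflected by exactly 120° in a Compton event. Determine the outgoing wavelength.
101.5395 pm

Using the Compton formula: λ' = λ + λ_C(1 − cos θ)

For θ = 120°, cos θ = -1/2 (exact) = -0.5000, so:
1 − cos 120° = 1 − (-1/2) = 1.5000

Δλ = λ_C × 1.5000 = 2.4263 × 1.5000 = 3.6395 pm

λ' = 97.9 + 3.6395 = 101.5395 pm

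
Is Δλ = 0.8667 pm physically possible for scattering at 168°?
No, inconsistent

Calculate the expected shift for θ = 168°:

Δλ_expected = λ_C(1 - cos(168°))
Δλ_expected = 2.4263 × (1 - cos(168°))
Δλ_expected = 2.4263 × 1.9781
Δλ_expected = 4.7996 pm

Given shift: 0.8667 pm
Expected shift: 4.7996 pm
Difference: 3.9329 pm

The values do not match. The given shift corresponds to θ ≈ 50.0°, not 168°.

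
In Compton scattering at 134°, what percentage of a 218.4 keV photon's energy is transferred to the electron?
0.4201 (or 42.01%)

Calculate initial and final photon energies:

Initial: E₀ = 218.4 keV → λ₀ = 5.6769 pm
Compton shift: Δλ = 4.1118 pm
Final wavelength: λ' = 9.7887 pm
Final energy: E' = 126.6605 keV

Fractional energy loss:
(E₀ - E')/E₀ = (218.4000 - 126.6605)/218.4000
= 91.7395/218.4000
= 0.4201
= 42.01%

(Intermediate values are shown rounded; full precision is carried through to the final answer.)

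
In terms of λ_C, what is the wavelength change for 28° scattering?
0.1171 λ_C

The Compton shift formula is:
Δλ = λ_C(1 - cos θ)

Dividing both sides by λ_C:
Δλ/λ_C = 1 - cos θ

For θ = 28°:
Δλ/λ_C = 1 - cos(28°)
Δλ/λ_C = 1 - 0.8829
Δλ/λ_C = 0.1171

This means the shift is 0.1171 × λ_C = 0.2840 pm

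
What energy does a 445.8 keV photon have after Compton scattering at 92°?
234.2795 keV

First convert energy to wavelength:
λ = hc/E, with hc ≈ 1239.842 keV·pm (i.e. 1239.842 eV·nm)

For E = 445.8 keV = 445800 eV:
λ = 1239.842 keV·pm / 445.8 keV
λ = 2.7812 pm

Calculate the Compton shift:
Δλ = λ_C(1 - cos(92°)) = 2.4263 × 1.0349
Δλ = 2.5110 pm

Final wavelength:
λ' = 2.7812 + 2.5110 = 5.2921 pm

Final energy:
E' = hc/λ' = 1239.842 / 5.2921 = 234.2795 keV

(Intermediate values are shown rounded; full precision is carried through to the final answer.)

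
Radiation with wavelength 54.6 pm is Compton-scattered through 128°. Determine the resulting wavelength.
58.5201 pm

Using the Compton scattering formula:
λ' = λ + Δλ = λ + λ_C(1 - cos θ)

Given:
- Initial wavelength λ = 54.6 pm
- Scattering angle θ = 128°
- Compton wavelength λ_C ≈ 2.4263 pm

Calculate the shift:
Δλ = 2.4263 × (1 - cos(128°))
Δλ = 2.4263 × 1.6157
Δλ = 3.9201 pm

Final wavelength:
λ' = 54.6 + 3.9201 = 58.5201 pm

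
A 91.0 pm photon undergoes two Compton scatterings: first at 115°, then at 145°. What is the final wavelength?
98.8655 pm

Apply Compton shift twice:

First scattering at θ₁ = 115°:
Δλ₁ = λ_C(1 - cos(115°))
Δλ₁ = 2.4263 × 1.4226
Δλ₁ = 3.4517 pm

After first scattering:
λ₁ = 91.0 + 3.4517 = 94.4517 pm

Second scattering at θ₂ = 145°:
Δλ₂ = λ_C(1 - cos(145°))
Δλ₂ = 2.4263 × 1.8192
Δλ₂ = 4.4138 pm

Final wavelength:
λ₂ = 94.4517 + 4.4138 = 98.8655 pm

Total shift: Δλ_total = 3.4517 + 4.4138 = 7.8655 pm

(Intermediate values are shown rounded; full precision is carried through to the final answer.)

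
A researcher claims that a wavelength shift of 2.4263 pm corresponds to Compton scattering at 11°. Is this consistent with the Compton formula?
No, inconsistent

Calculate the expected shift for θ = 11°:

Δλ_expected = λ_C(1 - cos(11°))
Δλ_expected = 2.4263 × (1 - cos(11°))
Δλ_expected = 2.4263 × 0.0184
Δλ_expected = 0.0446 pm

Given shift: 2.4263 pm
Expected shift: 0.0446 pm
Difference: 2.3817 pm

The values do not match. The given shift corresponds to θ ≈ 90.0°, not 11°.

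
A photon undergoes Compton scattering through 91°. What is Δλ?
2.4687 pm

Using the Compton scattering formula:
Δλ = λ_C(1 - cos θ)

where λ_C = h/(m_e·c) ≈ 2.4263 pm is the Compton wavelength of an electron.

For θ = 91°:
cos(91°) = -0.0175
1 - cos(91°) = 1.0175

Δλ = 2.4263 × 1.0175
Δλ = 2.4687 pm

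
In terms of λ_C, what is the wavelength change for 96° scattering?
1.1045 λ_C

The Compton shift formula is:
Δλ = λ_C(1 - cos θ)

Dividing both sides by λ_C:
Δλ/λ_C = 1 - cos θ

For θ = 96°:
Δλ/λ_C = 1 - cos(96°)
Δλ/λ_C = 1 - -0.1045
Δλ/λ_C = 1.1045

This means the shift is 1.1045 × λ_C = 2.6799 pm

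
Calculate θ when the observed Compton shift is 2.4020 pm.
89.43°

From the Compton formula Δλ = λ_C(1 - cos θ), we can solve for θ:

cos θ = 1 - Δλ/λ_C

Given:
- Δλ = 2.4020 pm
- λ_C = h/(m_e·c) ≈ 2.42631024 pm

cos θ = 1 - 2.4020/2.42631024
cos θ = 1 - 0.989981
cos θ = 0.010019

θ = arccos(0.010019)
θ = 89.43°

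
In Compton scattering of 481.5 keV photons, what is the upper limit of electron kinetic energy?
314.5759 keV

Maximum energy transfer occurs at θ = 180° (backscattering).

Initial photon: E₀ = 481.5 keV → λ₀ = 2.5750 pm

Maximum Compton shift (at 180°):
Δλ_max = 2λ_C = 2 × 2.4263 = 4.8526 pm

Final wavelength:
λ' = 2.5750 + 4.8526 = 7.4276 pm

Minimum photon energy (maximum energy to electron):
E'_min = hc/λ' = 166.9241 keV

Maximum electron kinetic energy:
K_max = E₀ - E'_min = 481.5000 - 166.9241 = 314.5759 keV

(Intermediate values are shown rounded; full precision is carried through to the final answer.)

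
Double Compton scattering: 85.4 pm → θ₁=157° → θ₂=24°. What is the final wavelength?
90.2695 pm

Apply Compton shift twice:

First scattering at θ₁ = 157°:
Δλ₁ = λ_C(1 - cos(157°))
Δλ₁ = 2.4263 × 1.9205
Δλ₁ = 4.6597 pm

After first scattering:
λ₁ = 85.4 + 4.6597 = 90.0597 pm

Second scattering at θ₂ = 24°:
Δλ₂ = λ_C(1 - cos(24°))
Δλ₂ = 2.4263 × 0.0865
Δλ₂ = 0.2098 pm

Final wavelength:
λ₂ = 90.0597 + 0.2098 = 90.2695 pm

Total shift: Δλ_total = 4.6597 + 0.2098 = 4.8695 pm

(Intermediate values are shown rounded; full precision is carried through to the final answer.)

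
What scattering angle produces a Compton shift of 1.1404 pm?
58.00°

From the Compton formula Δλ = λ_C(1 - cos θ), we can solve for θ:

cos θ = 1 - Δλ/λ_C

Given:
- Δλ = 1.1404 pm
- λ_C = h/(m_e·c) ≈ 2.42631024 pm

cos θ = 1 - 1.1404/2.42631024
cos θ = 1 - 0.470014
cos θ = 0.529986

θ = arccos(0.529986)
θ = 58.00°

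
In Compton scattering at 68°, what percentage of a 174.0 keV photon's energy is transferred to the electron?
0.1756 (or 17.56%)

Calculate initial and final photon energies:

Initial: E₀ = 174.0 keV → λ₀ = 7.1255 pm
Compton shift: Δλ = 1.5174 pm
Final wavelength: λ' = 8.6429 pm
Final energy: E' = 143.4516 keV

Fractional energy loss:
(E₀ - E')/E₀ = (174.0000 - 143.4516)/174.0000
= 30.5484/174.0000
= 0.1756
= 17.56%

(Intermediate values are shown rounded; full precision is carried through to the final answer.)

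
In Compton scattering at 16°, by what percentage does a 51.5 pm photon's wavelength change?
0.1825%

Calculate the Compton shift:
Δλ = λ_C(1 - cos(16°))
Δλ = 2.4263 × (1 - cos(16°))
Δλ = 2.4263 × 0.0387
Δλ = 0.0940 pm

Percentage change:
(Δλ/λ₀) × 100 = (0.0940/51.5) × 100
= 0.1825%

(Intermediate values are shown rounded; full precision is carried through to the final answer.)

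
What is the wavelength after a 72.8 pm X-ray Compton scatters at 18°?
72.9188 pm

Using the Compton scattering formula:
λ' = λ + Δλ = λ + λ_C(1 - cos θ)

Given:
- Initial wavelength λ = 72.8 pm
- Scattering angle θ = 18°
- Compton wavelength λ_C ≈ 2.4263 pm

Calculate the shift:
Δλ = 2.4263 × (1 - cos(18°))
Δλ = 2.4263 × 0.0489
Δλ = 0.1188 pm

Final wavelength:
λ' = 72.8 + 0.1188 = 72.9188 pm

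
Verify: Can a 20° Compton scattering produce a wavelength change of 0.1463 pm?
Yes, consistent

Calculate the expected shift for θ = 20°:

Δλ_expected = λ_C(1 - cos(20°))
Δλ_expected = 2.4263 × (1 - cos(20°))
Δλ_expected = 2.4263 × 0.0603
Δλ_expected = 0.1463 pm

Given shift: 0.1463 pm
Expected shift: 0.1463 pm
Difference: 0.0000 pm

The values match. This is consistent with Compton scattering at the stated angle.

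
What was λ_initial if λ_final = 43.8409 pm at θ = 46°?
43.1000 pm

From λ' = λ + Δλ, we have λ = λ' - Δλ

First calculate the Compton shift:
Δλ = λ_C(1 - cos θ)
Δλ = 2.4263 × (1 - cos(46°))
Δλ = 2.4263 × 0.3053
Δλ = 0.7409 pm

Initial wavelength:
λ = λ' - Δλ
λ = 43.8409 - 0.7409
λ = 43.1000 pm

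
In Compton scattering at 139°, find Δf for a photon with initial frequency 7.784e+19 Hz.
4.087e+19 Hz (decrease)

Convert frequency to wavelength (c = 299792458 m/s):
λ₀ = c/f₀ = 299792458/7.784e+19 = 3.8513933e-12 m = 3.8514 pm

Calculate Compton shift:
Δλ = λ_C(1 - cos(139°)) = 4.2575 pm

Final wavelength:
λ' = λ₀ + Δλ = 3.8514 + 4.2575 = 8.1089 pm

Final frequency:
f' = c/λ' = 299792458/8.1088632e-12 = 3.6970960e+19 Hz

Frequency shift (decrease):
Δf = f₀ - f' = 7.784e+19 - 3.6970960e+19 = 4.087e+19 Hz

(Intermediate values are shown rounded; full precision is carried through to the final answer.)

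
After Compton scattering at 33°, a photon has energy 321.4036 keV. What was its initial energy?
357.7000 keV

Convert final energy to wavelength (hc ≈ 1239.842 keV·pm):
λ' = hc/E' = 1239.842 / 321.4036 = 3.8576 pm

Calculate the Compton shift:
Δλ = λ_C(1 - cos(33°))
Δλ = 2.4263 × (1 - cos(33°))
Δλ = 0.3914 pm

Initial wavelength:
λ = λ' - Δλ = 3.8576 - 0.3914 = 3.4662 pm

Initial energy:
E = hc/λ = 1239.842 / 3.4662 = 357.7000 keV

(Intermediate values are shown rounded; full precision is carried through to the final answer.)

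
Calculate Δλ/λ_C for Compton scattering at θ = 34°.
0.1710 λ_C

The Compton shift formula is:
Δλ = λ_C(1 - cos θ)

Dividing both sides by λ_C:
Δλ/λ_C = 1 - cos θ

For θ = 34°:
Δλ/λ_C = 1 - cos(34°)
Δλ/λ_C = 1 - 0.8290
Δλ/λ_C = 0.1710

This means the shift is 0.1710 × λ_C = 0.4148 pm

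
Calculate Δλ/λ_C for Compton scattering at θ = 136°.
1.7193 λ_C

The Compton shift formula is:
Δλ = λ_C(1 - cos θ)

Dividing both sides by λ_C:
Δλ/λ_C = 1 - cos θ

For θ = 136°:
Δλ/λ_C = 1 - cos(136°)
Δλ/λ_C = 1 - -0.7193
Δλ/λ_C = 1.7193

This means the shift is 1.7193 × λ_C = 4.1717 pm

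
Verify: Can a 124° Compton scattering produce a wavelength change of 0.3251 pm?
No, inconsistent

Calculate the expected shift for θ = 124°:

Δλ_expected = λ_C(1 - cos(124°))
Δλ_expected = 2.4263 × (1 - cos(124°))
Δλ_expected = 2.4263 × 1.5592
Δλ_expected = 3.7831 pm

Given shift: 0.3251 pm
Expected shift: 3.7831 pm
Difference: 3.4580 pm

The values do not match. The given shift corresponds to θ ≈ 30.0°, not 124°.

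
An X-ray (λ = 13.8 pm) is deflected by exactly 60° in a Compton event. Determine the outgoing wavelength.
15.0132 pm

Using the Compton formula: λ' = λ + λ_C(1 − cos θ)

For θ = 60°, cos θ = 1/2 (exact) = 0.5000, so:
1 − cos 60° = 1 − (1/2) = 0.5000

Δλ = λ_C × 0.5000 = 2.4263 × 0.5000 = 1.2132 pm

λ' = 13.8 + 1.2132 = 15.0132 pm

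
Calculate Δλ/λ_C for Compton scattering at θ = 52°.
0.3843 λ_C

The Compton shift formula is:
Δλ = λ_C(1 - cos θ)

Dividing both sides by λ_C:
Δλ/λ_C = 1 - cos θ

For θ = 52°:
Δλ/λ_C = 1 - cos(52°)
Δλ/λ_C = 1 - 0.6157
Δλ/λ_C = 0.3843

This means the shift is 0.3843 × λ_C = 0.9325 pm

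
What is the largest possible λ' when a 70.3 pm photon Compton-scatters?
75.1526 pm (at θ = 180°)

The Compton shift is Δλ = λ_C(1 − cos θ).

Since cos θ ranges from −1 to 1, the factor (1 − cos θ) ranges from 0 to 2; the maximum shift occurs at θ = 180° (backscattering):
Δλ_max = 2λ_C = 2 × 2.4263 pm = 4.8526 pm

Maximum scattered wavelength:
λ'_max = λ₀ + Δλ_max = 70.3 + 4.8526 = 75.1526 pm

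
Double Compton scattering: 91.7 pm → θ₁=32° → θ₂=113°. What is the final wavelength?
95.4430 pm

Apply Compton shift twice:

First scattering at θ₁ = 32°:
Δλ₁ = λ_C(1 - cos(32°))
Δλ₁ = 2.4263 × 0.1520
Δλ₁ = 0.3687 pm

After first scattering:
λ₁ = 91.7 + 0.3687 = 92.0687 pm

Second scattering at θ₂ = 113°:
Δλ₂ = λ_C(1 - cos(113°))
Δλ₂ = 2.4263 × 1.3907
Δλ₂ = 3.3743 pm

Final wavelength:
λ₂ = 92.0687 + 3.3743 = 95.4430 pm

Total shift: Δλ_total = 0.3687 + 3.3743 = 3.7430 pm

(Intermediate values are shown rounded; full precision is carried through to the final answer.)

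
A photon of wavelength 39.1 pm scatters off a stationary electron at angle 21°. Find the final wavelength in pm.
39.2612 pm

Using the Compton scattering formula:
λ' = λ + Δλ = λ + λ_C(1 - cos θ)

Given:
- Initial wavelength λ = 39.1 pm
- Scattering angle θ = 21°
- Compton wavelength λ_C ≈ 2.4263 pm

Calculate the shift:
Δλ = 2.4263 × (1 - cos(21°))
Δλ = 2.4263 × 0.0664
Δλ = 0.1612 pm

Final wavelength:
λ' = 39.1 + 0.1612 = 39.2612 pm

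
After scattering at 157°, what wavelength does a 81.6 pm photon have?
86.2597 pm

Using the Compton scattering formula:
λ' = λ + Δλ = λ + λ_C(1 - cos θ)

Given:
- Initial wavelength λ = 81.6 pm
- Scattering angle θ = 157°
- Compton wavelength λ_C ≈ 2.4263 pm

Calculate the shift:
Δλ = 2.4263 × (1 - cos(157°))
Δλ = 2.4263 × 1.9205
Δλ = 4.6597 pm

Final wavelength:
λ' = 81.6 + 4.6597 = 86.2597 pm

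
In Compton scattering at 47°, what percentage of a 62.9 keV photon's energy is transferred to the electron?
0.0377 (or 3.77%)

Calculate initial and final photon energies:

Initial: E₀ = 62.9 keV → λ₀ = 19.7113 pm
Compton shift: Δλ = 0.7716 pm
Final wavelength: λ' = 20.4829 pm
Final energy: E' = 60.5306 keV

Fractional energy loss:
(E₀ - E')/E₀ = (62.9000 - 60.5306)/62.9000
= 2.3694/62.9000
= 0.0377
= 3.77%

(Intermediate values are shown rounded; full precision is carried through to the final answer.)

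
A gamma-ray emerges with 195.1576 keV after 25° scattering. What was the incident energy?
202.3999 keV

Convert final energy to wavelength (hc ≈ 1239.842 keV·pm):
λ' = hc/E' = 1239.842 / 195.1576 = 6.3530 pm

Calculate the Compton shift:
Δλ = λ_C(1 - cos(25°))
Δλ = 2.4263 × (1 - cos(25°))
Δλ = 0.2273 pm

Initial wavelength:
λ = λ' - Δλ = 6.3530 - 0.2273 = 6.1257 pm

Initial energy:
E = hc/λ = 1239.842 / 6.1257 = 202.3999 keV

(Intermediate values are shown rounded; full precision is carried through to the final answer.)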